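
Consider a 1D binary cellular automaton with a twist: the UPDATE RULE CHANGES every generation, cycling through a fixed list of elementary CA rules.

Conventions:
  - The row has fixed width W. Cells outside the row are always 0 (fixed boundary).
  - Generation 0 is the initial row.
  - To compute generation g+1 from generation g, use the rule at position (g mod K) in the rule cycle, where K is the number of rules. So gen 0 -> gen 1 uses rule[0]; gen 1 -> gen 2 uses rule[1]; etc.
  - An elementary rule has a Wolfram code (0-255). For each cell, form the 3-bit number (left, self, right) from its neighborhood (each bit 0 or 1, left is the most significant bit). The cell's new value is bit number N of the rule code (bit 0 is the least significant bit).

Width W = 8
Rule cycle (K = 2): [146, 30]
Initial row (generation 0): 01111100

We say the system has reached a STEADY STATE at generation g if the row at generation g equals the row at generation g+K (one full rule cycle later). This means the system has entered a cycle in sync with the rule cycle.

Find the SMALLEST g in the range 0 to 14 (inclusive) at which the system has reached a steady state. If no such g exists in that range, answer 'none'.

Gen 0: 01111100
Gen 1 (rule 146): 10111010
Gen 2 (rule 30): 10100011
Gen 3 (rule 146): 00010100
Gen 4 (rule 30): 00110110
Gen 5 (rule 146): 01000001
Gen 6 (rule 30): 11100011
Gen 7 (rule 146): 01010100
Gen 8 (rule 30): 11010110
Gen 9 (rule 146): 00000001
Gen 10 (rule 30): 00000011
Gen 11 (rule 146): 00000100
Gen 12 (rule 30): 00001110
Gen 13 (rule 146): 00010101
Gen 14 (rule 30): 00110101
Gen 15 (rule 146): 01000000
Gen 16 (rule 30): 11100000

Answer: none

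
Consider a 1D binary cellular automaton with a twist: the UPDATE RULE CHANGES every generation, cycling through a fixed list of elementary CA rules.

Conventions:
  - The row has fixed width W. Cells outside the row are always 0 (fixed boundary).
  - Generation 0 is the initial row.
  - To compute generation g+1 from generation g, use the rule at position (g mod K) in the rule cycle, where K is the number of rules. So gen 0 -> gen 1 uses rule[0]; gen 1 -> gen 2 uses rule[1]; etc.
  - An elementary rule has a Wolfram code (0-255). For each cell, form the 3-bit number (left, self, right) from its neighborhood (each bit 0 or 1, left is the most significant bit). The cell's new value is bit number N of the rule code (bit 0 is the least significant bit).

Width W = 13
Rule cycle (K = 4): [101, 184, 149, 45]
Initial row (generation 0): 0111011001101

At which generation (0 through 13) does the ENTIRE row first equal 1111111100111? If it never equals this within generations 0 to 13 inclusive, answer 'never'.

Answer: never

Derivation:
Gen 0: 0111011001101
Gen 1 (rule 101): 0001101000111
Gen 2 (rule 184): 0001010100110
Gen 3 (rule 149): 1101010110001
Gen 4 (rule 45): 1011111100101
Gen 5 (rule 101): 1100000100111
Gen 6 (rule 184): 1010000010110
Gen 7 (rule 149): 1011111010001
Gen 8 (rule 45): 1110000110101
Gen 9 (rule 101): 0010110011111
Gen 10 (rule 184): 0001101011110
Gen 11 (rule 149): 1100001001101
Gen 12 (rule 45): 1001101001011
Gen 13 (rule 101): 1000111001101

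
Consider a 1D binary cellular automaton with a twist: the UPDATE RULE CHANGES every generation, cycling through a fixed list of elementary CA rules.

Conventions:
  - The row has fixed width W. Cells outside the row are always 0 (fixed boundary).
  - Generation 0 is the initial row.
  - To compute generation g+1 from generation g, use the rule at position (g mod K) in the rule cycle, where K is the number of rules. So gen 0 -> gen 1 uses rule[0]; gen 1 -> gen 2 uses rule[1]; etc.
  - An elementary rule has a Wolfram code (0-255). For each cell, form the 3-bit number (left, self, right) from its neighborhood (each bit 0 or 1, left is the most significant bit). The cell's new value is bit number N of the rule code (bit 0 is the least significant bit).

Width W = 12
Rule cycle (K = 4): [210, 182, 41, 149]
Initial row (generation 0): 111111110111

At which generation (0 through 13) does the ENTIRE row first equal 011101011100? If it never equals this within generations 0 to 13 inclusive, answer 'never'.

Answer: 6

Derivation:
Gen 0: 111111110111
Gen 1 (rule 210): 011111110011
Gen 2 (rule 182): 101111101100
Gen 3 (rule 41): 011000011001
Gen 4 (rule 149): 000111000101
Gen 5 (rule 210): 001011101000
Gen 6 (rule 182): 011101011100
Gen 7 (rule 41): 010010110001
Gen 8 (rule 149): 011010001101
Gen 9 (rule 210): 101001010100
Gen 10 (rule 182): 111111111110
Gen 11 (rule 41): 100000000000
Gen 12 (rule 149): 111111111111
Gen 13 (rule 210): 011111111111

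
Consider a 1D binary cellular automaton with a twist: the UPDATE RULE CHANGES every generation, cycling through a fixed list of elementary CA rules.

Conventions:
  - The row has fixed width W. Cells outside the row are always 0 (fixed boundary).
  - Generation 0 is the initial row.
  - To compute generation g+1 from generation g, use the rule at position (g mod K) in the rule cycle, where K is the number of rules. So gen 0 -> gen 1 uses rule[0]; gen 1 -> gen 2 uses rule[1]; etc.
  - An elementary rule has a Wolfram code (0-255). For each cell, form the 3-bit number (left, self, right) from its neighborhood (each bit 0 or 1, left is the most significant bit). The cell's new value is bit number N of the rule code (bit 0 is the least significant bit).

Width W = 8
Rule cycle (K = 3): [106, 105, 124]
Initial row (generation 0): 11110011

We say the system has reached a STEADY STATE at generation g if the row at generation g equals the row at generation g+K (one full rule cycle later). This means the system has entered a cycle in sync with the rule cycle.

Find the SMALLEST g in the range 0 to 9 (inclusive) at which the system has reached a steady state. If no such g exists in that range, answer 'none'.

Gen 0: 11110011
Gen 1 (rule 106): 10010111
Gen 2 (rule 105): 00001101
Gen 3 (rule 124): 00001111
Gen 4 (rule 106): 00011001
Gen 5 (rule 105): 11011000
Gen 6 (rule 124): 11111100
Gen 7 (rule 106): 10000100
Gen 8 (rule 105): 00110001
Gen 9 (rule 124): 00111001
Gen 10 (rule 106): 01101010
Gen 11 (rule 105): 01110100
Gen 12 (rule 124): 01011110

Answer: none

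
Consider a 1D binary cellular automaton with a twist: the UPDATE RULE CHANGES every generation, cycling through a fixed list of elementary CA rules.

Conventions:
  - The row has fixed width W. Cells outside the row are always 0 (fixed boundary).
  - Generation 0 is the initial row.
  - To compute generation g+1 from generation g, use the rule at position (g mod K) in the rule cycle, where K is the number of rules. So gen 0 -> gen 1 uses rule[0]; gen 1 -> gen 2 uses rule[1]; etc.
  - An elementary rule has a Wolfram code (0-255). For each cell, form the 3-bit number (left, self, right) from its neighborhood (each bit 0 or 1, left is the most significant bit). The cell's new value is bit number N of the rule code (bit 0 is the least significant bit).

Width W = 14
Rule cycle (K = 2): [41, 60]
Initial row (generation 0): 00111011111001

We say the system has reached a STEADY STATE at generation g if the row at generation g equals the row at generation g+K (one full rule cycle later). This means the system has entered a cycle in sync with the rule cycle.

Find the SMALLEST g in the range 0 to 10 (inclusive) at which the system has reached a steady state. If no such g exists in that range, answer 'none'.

Answer: 9

Derivation:
Gen 0: 00111011111001
Gen 1 (rule 41): 10100110000000
Gen 2 (rule 60): 11110101000000
Gen 3 (rule 41): 10001010011111
Gen 4 (rule 60): 11001111010000
Gen 5 (rule 41): 10001000100111
Gen 6 (rule 60): 11001100110100
Gen 7 (rule 41): 10001000101001
Gen 8 (rule 60): 11001100111101
Gen 9 (rule 41): 10001000100010
Gen 10 (rule 60): 11001100110011
Gen 11 (rule 41): 10001000100010
Gen 12 (rule 60): 11001100110011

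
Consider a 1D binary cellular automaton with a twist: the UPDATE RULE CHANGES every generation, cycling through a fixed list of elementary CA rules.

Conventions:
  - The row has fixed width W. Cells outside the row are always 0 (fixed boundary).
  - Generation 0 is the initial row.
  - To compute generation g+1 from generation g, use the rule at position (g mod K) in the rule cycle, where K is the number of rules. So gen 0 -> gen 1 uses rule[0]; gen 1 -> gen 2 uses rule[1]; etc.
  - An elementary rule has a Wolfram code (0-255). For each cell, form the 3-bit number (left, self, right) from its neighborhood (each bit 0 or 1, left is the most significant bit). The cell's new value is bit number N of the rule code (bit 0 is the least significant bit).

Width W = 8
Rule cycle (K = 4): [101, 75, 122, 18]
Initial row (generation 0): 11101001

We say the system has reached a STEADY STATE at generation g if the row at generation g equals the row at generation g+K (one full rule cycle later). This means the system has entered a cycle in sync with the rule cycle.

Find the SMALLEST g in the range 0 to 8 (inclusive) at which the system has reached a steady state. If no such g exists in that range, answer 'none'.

Gen 0: 11101001
Gen 1 (rule 101): 00111001
Gen 2 (rule 75): 11101010
Gen 3 (rule 122): 10110101
Gen 4 (rule 18): 00000000
Gen 5 (rule 101): 11111111
Gen 6 (rule 75): 10000001
Gen 7 (rule 122): 01000010
Gen 8 (rule 18): 10100101
Gen 9 (rule 101): 11100111
Gen 10 (rule 75): 10101101
Gen 11 (rule 122): 01011110
Gen 12 (rule 18): 10000001

Answer: none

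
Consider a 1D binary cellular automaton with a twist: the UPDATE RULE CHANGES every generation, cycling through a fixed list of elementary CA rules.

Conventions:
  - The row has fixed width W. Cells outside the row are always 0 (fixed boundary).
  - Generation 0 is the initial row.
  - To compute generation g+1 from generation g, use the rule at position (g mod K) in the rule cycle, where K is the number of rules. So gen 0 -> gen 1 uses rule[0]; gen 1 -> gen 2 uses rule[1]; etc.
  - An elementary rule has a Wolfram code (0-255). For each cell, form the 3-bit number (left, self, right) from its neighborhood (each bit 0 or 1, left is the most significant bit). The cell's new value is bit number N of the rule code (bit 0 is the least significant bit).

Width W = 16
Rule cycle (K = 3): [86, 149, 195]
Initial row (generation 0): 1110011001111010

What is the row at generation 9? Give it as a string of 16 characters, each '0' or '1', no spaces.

Answer: 1000111101011001

Derivation:
Gen 0: 1110011001111010
Gen 1 (rule 86): 0011101110001011
Gen 2 (rule 149): 1001000101101000
Gen 3 (rule 195): 0010011000100011
Gen 4 (rule 86): 0111101101110101
Gen 5 (rule 149): 0011000000100101
Gen 6 (rule 195): 1101011111001000
Gen 7 (rule 86): 0101000001111100
Gen 8 (rule 149): 0101111100111011
Gen 9 (rule 195): 1000111101011001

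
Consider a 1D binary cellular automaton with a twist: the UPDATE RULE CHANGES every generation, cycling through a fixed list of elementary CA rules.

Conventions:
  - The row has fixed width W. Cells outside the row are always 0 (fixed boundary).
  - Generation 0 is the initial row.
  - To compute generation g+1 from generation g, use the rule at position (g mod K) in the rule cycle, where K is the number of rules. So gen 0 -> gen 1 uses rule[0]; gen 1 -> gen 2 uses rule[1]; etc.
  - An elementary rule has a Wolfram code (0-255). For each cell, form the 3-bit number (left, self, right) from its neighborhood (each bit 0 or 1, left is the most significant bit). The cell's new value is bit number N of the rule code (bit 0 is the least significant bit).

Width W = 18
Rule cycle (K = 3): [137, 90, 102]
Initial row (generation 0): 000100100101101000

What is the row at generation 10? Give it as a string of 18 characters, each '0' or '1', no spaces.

Gen 0: 000100100101101000
Gen 1 (rule 137): 110000000001000011
Gen 2 (rule 90): 111000000010100111
Gen 3 (rule 102): 001000000111101001
Gen 4 (rule 137): 100011110111000000
Gen 5 (rule 90): 010110010101100000
Gen 6 (rule 102): 111010111110100000
Gen 7 (rule 137): 110000111100001111
Gen 8 (rule 90): 111001100110011001
Gen 9 (rule 102): 001010101010101011
Gen 10 (rule 137): 100000000000000010

Answer: 100000000000000010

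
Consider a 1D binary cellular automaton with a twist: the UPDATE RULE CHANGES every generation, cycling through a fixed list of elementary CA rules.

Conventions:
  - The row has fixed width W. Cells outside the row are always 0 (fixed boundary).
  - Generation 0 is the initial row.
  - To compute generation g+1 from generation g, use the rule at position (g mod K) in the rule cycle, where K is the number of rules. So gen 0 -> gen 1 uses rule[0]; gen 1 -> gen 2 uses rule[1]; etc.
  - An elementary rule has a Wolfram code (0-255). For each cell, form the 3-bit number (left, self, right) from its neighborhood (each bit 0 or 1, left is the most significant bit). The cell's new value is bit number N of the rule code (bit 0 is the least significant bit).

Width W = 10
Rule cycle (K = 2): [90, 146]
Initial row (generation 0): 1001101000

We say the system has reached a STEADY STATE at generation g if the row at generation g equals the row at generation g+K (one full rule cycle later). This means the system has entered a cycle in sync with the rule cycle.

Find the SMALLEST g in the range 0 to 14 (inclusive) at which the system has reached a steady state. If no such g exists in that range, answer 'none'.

Answer: 8

Derivation:
Gen 0: 1001101000
Gen 1 (rule 90): 0111100100
Gen 2 (rule 146): 1011011010
Gen 3 (rule 90): 0011011001
Gen 4 (rule 146): 0100000110
Gen 5 (rule 90): 1010001111
Gen 6 (rule 146): 0001010110
Gen 7 (rule 90): 0010000111
Gen 8 (rule 146): 0101001010
Gen 9 (rule 90): 1000110001
Gen 10 (rule 146): 0101001010
Gen 11 (rule 90): 1000110001
Gen 12 (rule 146): 0101001010
Gen 13 (rule 90): 1000110001
Gen 14 (rule 146): 0101001010
Gen 15 (rule 90): 1000110001
Gen 16 (rule 146): 0101001010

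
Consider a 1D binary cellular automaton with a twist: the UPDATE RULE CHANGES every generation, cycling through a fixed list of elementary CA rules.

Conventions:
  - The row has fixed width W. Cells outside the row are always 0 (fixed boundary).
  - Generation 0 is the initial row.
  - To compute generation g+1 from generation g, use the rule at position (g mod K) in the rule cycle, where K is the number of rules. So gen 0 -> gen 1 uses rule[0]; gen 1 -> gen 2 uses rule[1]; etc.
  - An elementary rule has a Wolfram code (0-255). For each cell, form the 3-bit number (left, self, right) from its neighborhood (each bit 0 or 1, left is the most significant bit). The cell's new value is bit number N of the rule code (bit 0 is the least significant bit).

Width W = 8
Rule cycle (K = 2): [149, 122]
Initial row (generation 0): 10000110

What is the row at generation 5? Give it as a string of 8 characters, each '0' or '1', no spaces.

Gen 0: 10000110
Gen 1 (rule 149): 11110001
Gen 2 (rule 122): 10011010
Gen 3 (rule 149): 11000011
Gen 4 (rule 122): 11100111
Gen 5 (rule 149): 01010010

Answer: 01010010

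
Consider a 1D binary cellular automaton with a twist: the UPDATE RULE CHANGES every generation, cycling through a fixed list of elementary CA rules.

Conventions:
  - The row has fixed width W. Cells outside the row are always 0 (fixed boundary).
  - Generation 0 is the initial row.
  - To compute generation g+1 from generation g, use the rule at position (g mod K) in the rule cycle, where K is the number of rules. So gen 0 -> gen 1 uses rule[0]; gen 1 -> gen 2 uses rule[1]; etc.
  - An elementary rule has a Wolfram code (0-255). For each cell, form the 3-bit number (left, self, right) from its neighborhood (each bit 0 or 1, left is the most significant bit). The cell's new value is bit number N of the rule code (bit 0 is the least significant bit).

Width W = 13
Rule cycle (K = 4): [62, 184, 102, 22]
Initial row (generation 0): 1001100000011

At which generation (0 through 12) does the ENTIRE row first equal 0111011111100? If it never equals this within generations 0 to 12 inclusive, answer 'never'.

Gen 0: 1001100000011
Gen 1 (rule 62): 1111010000110
Gen 2 (rule 184): 1110101000101
Gen 3 (rule 102): 0011111001111
Gen 4 (rule 22): 0100000110000
Gen 5 (rule 62): 1110001101000
Gen 6 (rule 184): 1101001010100
Gen 7 (rule 102): 0111011111100
Gen 8 (rule 22): 1000000000010
Gen 9 (rule 62): 1100000000111
Gen 10 (rule 184): 1010000000110
Gen 11 (rule 102): 1110000001010
Gen 12 (rule 22): 0001000011011

Answer: 7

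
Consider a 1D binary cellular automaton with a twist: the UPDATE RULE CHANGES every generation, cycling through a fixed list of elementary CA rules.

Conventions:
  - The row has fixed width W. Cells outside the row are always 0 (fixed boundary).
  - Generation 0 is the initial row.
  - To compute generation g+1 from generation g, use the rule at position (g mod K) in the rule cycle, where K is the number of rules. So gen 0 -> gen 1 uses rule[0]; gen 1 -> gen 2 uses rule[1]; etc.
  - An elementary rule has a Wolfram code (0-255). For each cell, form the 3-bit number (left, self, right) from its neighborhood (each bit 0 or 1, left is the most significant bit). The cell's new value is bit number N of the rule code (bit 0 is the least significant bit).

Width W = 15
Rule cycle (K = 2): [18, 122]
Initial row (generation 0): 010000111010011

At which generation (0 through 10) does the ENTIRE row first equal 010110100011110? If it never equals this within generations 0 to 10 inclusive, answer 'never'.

Answer: 2

Derivation:
Gen 0: 010000111010011
Gen 1 (rule 18): 101001000001100
Gen 2 (rule 122): 010110100011110
Gen 3 (rule 18): 100000010100001
Gen 4 (rule 122): 010000101010010
Gen 5 (rule 18): 101001000001101
Gen 6 (rule 122): 010110100011110
Gen 7 (rule 18): 100000010100001
Gen 8 (rule 122): 010000101010010
Gen 9 (rule 18): 101001000001101
Gen 10 (rule 122): 010110100011110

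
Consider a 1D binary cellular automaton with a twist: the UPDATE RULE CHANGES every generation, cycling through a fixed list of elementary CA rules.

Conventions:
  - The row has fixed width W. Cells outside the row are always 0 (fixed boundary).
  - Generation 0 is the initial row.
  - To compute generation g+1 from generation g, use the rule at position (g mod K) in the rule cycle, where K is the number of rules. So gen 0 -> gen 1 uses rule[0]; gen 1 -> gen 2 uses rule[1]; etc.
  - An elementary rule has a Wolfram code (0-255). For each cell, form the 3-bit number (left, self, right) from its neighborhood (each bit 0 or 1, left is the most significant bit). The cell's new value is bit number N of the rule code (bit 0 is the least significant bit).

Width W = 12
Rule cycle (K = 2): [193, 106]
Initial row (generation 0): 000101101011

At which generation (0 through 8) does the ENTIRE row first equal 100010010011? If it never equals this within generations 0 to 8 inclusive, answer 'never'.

Gen 0: 000101101011
Gen 1 (rule 193): 110000100001
Gen 2 (rule 106): 110001000010
Gen 3 (rule 193): 010100011000
Gen 4 (rule 106): 101000111000
Gen 5 (rule 193): 000010011011
Gen 6 (rule 106): 000100111111
Gen 7 (rule 193): 110000011111
Gen 8 (rule 106): 110000110001

Answer: never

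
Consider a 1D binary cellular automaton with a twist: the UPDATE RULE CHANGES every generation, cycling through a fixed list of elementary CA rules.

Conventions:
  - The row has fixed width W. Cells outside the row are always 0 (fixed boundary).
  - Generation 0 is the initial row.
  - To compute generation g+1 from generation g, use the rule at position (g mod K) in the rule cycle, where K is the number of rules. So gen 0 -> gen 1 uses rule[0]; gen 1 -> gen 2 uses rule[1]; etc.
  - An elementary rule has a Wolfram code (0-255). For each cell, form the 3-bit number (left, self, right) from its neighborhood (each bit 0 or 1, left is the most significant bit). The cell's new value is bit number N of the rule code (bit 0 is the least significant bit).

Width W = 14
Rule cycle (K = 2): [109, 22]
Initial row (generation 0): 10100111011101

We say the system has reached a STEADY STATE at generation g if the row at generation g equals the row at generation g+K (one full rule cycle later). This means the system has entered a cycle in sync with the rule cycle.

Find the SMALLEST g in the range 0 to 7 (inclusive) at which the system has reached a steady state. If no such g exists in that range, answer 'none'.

Answer: 6

Derivation:
Gen 0: 10100111011101
Gen 1 (rule 109): 11100101110111
Gen 2 (rule 22): 00011100000000
Gen 3 (rule 109): 11010101111111
Gen 4 (rule 22): 00010100000000
Gen 5 (rule 109): 11011101111111
Gen 6 (rule 22): 00000000000000
Gen 7 (rule 109): 11111111111111
Gen 8 (rule 22): 00000000000000
Gen 9 (rule 109): 11111111111111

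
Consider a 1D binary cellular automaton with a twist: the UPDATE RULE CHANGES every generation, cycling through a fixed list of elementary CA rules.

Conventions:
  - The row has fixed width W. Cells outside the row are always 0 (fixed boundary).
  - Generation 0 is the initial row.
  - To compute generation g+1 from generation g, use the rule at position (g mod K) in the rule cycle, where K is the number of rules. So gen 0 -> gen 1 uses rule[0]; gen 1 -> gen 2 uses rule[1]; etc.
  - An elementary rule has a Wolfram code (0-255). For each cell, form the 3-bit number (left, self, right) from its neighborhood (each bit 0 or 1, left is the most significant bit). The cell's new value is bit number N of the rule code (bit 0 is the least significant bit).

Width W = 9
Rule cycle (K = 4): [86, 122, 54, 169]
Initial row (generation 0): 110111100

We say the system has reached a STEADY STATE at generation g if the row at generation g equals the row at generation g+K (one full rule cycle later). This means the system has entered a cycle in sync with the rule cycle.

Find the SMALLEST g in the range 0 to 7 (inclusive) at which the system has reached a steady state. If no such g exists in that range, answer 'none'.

Gen 0: 110111100
Gen 1 (rule 86): 010000110
Gen 2 (rule 122): 101001111
Gen 3 (rule 54): 111110000
Gen 4 (rule 169): 111100111
Gen 5 (rule 86): 000111001
Gen 6 (rule 122): 001101110
Gen 7 (rule 54): 010010001
Gen 8 (rule 169): 000000100
Gen 9 (rule 86): 000001110
Gen 10 (rule 122): 000011011
Gen 11 (rule 54): 000100100

Answer: none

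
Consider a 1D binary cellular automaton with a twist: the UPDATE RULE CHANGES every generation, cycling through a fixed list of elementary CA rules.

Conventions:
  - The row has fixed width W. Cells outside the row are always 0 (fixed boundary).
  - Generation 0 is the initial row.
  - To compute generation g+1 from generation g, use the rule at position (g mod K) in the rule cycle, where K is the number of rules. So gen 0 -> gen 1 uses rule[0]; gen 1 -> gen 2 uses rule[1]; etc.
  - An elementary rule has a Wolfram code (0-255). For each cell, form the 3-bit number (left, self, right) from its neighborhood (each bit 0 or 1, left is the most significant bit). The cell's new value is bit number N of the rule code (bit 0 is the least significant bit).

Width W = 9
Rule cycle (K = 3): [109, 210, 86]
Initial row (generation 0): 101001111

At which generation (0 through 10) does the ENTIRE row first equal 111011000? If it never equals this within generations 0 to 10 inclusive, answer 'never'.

Answer: never

Derivation:
Gen 0: 101001111
Gen 1 (rule 109): 111001001
Gen 2 (rule 210): 011110110
Gen 3 (rule 86): 100010011
Gen 4 (rule 109): 101010011
Gen 5 (rule 210): 000001101
Gen 6 (rule 86): 000010101
Gen 7 (rule 109): 111011111
Gen 8 (rule 210): 011001111
Gen 9 (rule 86): 101110001
Gen 10 (rule 109): 111010101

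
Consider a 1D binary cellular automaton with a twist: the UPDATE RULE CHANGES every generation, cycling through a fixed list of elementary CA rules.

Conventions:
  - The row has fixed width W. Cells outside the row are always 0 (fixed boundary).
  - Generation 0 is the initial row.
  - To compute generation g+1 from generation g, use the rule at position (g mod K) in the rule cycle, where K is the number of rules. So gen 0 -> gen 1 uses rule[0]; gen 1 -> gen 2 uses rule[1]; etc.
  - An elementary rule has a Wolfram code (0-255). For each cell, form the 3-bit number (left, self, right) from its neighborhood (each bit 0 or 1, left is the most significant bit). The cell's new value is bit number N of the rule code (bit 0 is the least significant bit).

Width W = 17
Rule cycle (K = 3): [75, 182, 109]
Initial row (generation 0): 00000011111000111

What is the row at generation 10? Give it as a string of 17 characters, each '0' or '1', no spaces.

Answer: 10000000000110010

Derivation:
Gen 0: 00000011111000111
Gen 1 (rule 75): 11111110001011101
Gen 2 (rule 182): 01111101011101011
Gen 3 (rule 109): 01000111110111111
Gen 4 (rule 75): 10011100010100001
Gen 5 (rule 182): 11101010111110011
Gen 6 (rule 109): 10111111100010011
Gen 7 (rule 75): 00100000101100111
Gen 8 (rule 182): 01110001110011010
Gen 9 (rule 109): 01010101010011110
Gen 10 (rule 75): 10000000000110010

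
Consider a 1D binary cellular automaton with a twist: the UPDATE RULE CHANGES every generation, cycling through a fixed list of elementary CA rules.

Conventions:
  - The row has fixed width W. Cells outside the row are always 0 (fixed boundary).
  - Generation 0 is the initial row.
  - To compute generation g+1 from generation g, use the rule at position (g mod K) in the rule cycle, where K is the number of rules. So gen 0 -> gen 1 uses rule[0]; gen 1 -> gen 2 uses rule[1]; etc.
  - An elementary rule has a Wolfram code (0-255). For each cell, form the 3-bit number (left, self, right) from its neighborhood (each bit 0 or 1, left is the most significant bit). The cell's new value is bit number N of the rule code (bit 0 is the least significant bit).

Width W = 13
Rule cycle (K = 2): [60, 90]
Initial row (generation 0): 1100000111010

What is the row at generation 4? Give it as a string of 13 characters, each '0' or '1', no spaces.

Answer: 0011101011111

Derivation:
Gen 0: 1100000111010
Gen 1 (rule 60): 1010000100111
Gen 2 (rule 90): 0001001011101
Gen 3 (rule 60): 0001101110011
Gen 4 (rule 90): 0011101011111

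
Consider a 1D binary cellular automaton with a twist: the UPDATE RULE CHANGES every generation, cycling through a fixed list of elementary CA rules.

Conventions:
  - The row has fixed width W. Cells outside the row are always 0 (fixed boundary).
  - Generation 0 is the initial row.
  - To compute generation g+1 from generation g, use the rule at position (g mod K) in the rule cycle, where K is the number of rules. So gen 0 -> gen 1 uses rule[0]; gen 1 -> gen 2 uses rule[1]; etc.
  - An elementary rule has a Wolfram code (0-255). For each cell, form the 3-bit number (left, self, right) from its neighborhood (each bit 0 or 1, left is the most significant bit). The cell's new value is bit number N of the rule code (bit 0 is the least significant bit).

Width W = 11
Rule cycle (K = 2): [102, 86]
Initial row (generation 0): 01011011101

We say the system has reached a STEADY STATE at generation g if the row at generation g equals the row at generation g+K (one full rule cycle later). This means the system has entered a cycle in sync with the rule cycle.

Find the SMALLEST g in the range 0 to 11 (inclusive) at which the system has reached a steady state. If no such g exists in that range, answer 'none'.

Answer: none

Derivation:
Gen 0: 01011011101
Gen 1 (rule 102): 11101100111
Gen 2 (rule 86): 00100111001
Gen 3 (rule 102): 01101001011
Gen 4 (rule 86): 10101111001
Gen 5 (rule 102): 11110001011
Gen 6 (rule 86): 00011011001
Gen 7 (rule 102): 00101101011
Gen 8 (rule 86): 01100101001
Gen 9 (rule 102): 10101111011
Gen 10 (rule 86): 10100001001
Gen 11 (rule 102): 11100011011
Gen 12 (rule 86): 00110101001
Gen 13 (rule 102): 01011111011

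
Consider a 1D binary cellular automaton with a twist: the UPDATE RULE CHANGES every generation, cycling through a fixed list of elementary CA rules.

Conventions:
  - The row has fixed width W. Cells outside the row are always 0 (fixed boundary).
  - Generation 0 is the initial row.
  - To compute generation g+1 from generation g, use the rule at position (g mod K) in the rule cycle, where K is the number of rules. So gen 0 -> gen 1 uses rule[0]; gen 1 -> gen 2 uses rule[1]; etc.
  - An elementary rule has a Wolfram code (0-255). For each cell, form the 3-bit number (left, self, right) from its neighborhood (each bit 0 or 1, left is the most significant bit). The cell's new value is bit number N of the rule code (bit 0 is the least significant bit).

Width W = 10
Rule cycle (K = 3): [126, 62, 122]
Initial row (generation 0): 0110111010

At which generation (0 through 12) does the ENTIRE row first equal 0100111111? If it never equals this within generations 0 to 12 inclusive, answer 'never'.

Gen 0: 0110111010
Gen 1 (rule 126): 1111101111
Gen 2 (rule 62): 1000011000
Gen 3 (rule 122): 0100111100
Gen 4 (rule 126): 1111100110
Gen 5 (rule 62): 1000011101
Gen 6 (rule 122): 0100110110
Gen 7 (rule 126): 1111111111
Gen 8 (rule 62): 1000000000
Gen 9 (rule 122): 0100000000
Gen 10 (rule 126): 1110000000
Gen 11 (rule 62): 1001000000
Gen 12 (rule 122): 0110100000

Answer: never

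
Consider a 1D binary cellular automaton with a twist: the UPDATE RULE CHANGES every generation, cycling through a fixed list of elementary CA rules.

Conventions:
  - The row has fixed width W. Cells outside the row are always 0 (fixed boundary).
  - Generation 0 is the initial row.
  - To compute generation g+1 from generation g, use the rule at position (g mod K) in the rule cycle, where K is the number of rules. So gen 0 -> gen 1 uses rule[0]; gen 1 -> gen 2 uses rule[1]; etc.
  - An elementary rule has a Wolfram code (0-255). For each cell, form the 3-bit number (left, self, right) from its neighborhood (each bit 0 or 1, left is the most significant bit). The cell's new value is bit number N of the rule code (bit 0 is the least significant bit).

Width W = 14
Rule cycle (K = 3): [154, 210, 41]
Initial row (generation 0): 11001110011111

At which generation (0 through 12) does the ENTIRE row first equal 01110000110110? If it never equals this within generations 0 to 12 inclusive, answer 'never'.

Gen 0: 11001110011111
Gen 1 (rule 154): 10111101111110
Gen 2 (rule 210): 00011100111111
Gen 3 (rule 41): 11010000100000
Gen 4 (rule 154): 10001001010000
Gen 5 (rule 210): 01010110001000
Gen 6 (rule 41): 00101100100011
Gen 7 (rule 154): 01001011010110
Gen 8 (rule 210): 10110001000011
Gen 9 (rule 41): 01100100011010
Gen 10 (rule 154): 11011010110001
Gen 11 (rule 210): 01001000011010
Gen 12 (rule 41): 00000011010100

Answer: never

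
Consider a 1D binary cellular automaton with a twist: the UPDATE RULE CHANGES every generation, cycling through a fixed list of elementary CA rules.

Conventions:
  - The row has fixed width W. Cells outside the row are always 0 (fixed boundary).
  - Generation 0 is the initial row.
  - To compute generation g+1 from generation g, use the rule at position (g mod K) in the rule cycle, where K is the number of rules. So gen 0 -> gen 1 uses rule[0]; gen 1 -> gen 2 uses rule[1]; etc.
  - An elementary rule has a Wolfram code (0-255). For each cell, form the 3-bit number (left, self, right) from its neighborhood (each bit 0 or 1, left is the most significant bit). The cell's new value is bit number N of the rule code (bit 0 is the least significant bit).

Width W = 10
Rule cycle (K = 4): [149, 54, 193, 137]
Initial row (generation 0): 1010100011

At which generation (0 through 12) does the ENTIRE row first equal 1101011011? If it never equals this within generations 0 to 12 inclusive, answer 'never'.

Answer: never

Derivation:
Gen 0: 1010100011
Gen 1 (rule 149): 1010111000
Gen 2 (rule 54): 1111000100
Gen 3 (rule 193): 0111010001
Gen 4 (rule 137): 0110000100
Gen 5 (rule 149): 0001110111
Gen 6 (rule 54): 0010001000
Gen 7 (rule 193): 1000100011
Gen 8 (rule 137): 0010001010
Gen 9 (rule 149): 1011101011
Gen 10 (rule 54): 1100011100
Gen 11 (rule 193): 0101001101
Gen 12 (rule 137): 0000001000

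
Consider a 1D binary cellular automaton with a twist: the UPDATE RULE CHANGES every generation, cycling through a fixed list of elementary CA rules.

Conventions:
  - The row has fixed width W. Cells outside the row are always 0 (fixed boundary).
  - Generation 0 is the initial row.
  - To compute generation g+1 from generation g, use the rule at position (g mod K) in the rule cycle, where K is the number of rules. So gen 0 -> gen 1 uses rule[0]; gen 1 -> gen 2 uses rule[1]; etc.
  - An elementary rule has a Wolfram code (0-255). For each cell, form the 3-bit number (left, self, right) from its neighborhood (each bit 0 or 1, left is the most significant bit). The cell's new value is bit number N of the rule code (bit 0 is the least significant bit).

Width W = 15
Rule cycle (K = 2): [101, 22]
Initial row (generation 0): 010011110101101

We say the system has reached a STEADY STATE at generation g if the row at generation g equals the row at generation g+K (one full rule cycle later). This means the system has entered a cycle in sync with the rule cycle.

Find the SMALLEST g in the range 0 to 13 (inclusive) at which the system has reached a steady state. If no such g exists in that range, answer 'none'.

Gen 0: 010011110101101
Gen 1 (rule 101): 010000011110111
Gen 2 (rule 22): 111000100000000
Gen 3 (rule 101): 001010101111111
Gen 4 (rule 22): 011010100000000
Gen 5 (rule 101): 001111101111111
Gen 6 (rule 22): 010000000000000
Gen 7 (rule 101): 010111111111111
Gen 8 (rule 22): 110000000000000
Gen 9 (rule 101): 010111111111111
Gen 10 (rule 22): 110000000000000
Gen 11 (rule 101): 010111111111111
Gen 12 (rule 22): 110000000000000
Gen 13 (rule 101): 010111111111111
Gen 14 (rule 22): 110000000000000
Gen 15 (rule 101): 010111111111111

Answer: 7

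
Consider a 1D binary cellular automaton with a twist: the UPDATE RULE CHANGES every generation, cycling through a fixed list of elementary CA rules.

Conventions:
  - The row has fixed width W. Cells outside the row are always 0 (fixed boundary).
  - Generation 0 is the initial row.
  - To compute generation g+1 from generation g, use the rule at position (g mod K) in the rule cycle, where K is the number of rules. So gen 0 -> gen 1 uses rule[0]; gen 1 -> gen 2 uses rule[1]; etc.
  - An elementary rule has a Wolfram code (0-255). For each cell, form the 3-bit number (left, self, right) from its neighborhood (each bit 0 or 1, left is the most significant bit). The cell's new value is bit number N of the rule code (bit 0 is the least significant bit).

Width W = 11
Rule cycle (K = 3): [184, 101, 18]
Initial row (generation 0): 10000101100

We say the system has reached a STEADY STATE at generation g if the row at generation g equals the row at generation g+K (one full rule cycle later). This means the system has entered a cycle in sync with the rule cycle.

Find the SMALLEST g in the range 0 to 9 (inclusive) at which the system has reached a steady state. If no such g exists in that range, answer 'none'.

Gen 0: 10000101100
Gen 1 (rule 184): 01000011010
Gen 2 (rule 101): 01011001110
Gen 3 (rule 18): 10000110001
Gen 4 (rule 184): 01000101000
Gen 5 (rule 101): 01010111011
Gen 6 (rule 18): 10000000000
Gen 7 (rule 184): 01000000000
Gen 8 (rule 101): 01011111111
Gen 9 (rule 18): 10000000000
Gen 10 (rule 184): 01000000000
Gen 11 (rule 101): 01011111111
Gen 12 (rule 18): 10000000000

Answer: 6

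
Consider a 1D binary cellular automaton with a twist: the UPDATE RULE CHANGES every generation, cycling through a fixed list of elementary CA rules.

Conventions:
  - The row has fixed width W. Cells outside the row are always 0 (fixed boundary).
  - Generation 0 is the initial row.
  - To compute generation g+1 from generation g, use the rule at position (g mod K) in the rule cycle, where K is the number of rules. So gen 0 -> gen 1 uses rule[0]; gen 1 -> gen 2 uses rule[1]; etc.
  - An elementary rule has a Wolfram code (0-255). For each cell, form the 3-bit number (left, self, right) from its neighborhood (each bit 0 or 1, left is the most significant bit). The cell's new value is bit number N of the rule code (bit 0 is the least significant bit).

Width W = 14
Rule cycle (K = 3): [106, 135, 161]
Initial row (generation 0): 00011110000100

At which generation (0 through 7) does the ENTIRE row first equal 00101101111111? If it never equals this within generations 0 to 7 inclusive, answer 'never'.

Gen 0: 00011110000100
Gen 1 (rule 106): 00110010001000
Gen 2 (rule 135): 11000110111011
Gen 3 (rule 161): 00010001010100
Gen 4 (rule 106): 00100010101000
Gen 5 (rule 135): 11101110101011
Gen 6 (rule 161): 01010101010100
Gen 7 (rule 106): 10101010101000

Answer: never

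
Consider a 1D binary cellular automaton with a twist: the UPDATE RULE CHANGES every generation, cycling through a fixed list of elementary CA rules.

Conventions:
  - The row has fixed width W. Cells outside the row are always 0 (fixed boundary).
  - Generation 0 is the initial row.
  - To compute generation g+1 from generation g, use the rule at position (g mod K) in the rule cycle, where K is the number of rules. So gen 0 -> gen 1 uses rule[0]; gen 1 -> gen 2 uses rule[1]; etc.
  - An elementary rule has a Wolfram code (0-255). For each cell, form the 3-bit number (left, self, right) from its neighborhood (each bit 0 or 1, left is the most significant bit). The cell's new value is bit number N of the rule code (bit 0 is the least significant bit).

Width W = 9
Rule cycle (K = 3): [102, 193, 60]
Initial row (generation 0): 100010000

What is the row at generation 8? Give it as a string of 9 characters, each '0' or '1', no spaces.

Gen 0: 100010000
Gen 1 (rule 102): 100110000
Gen 2 (rule 193): 000010111
Gen 3 (rule 60): 000011100
Gen 4 (rule 102): 000100100
Gen 5 (rule 193): 110000001
Gen 6 (rule 60): 101000001
Gen 7 (rule 102): 111000011
Gen 8 (rule 193): 011011001

Answer: 011011001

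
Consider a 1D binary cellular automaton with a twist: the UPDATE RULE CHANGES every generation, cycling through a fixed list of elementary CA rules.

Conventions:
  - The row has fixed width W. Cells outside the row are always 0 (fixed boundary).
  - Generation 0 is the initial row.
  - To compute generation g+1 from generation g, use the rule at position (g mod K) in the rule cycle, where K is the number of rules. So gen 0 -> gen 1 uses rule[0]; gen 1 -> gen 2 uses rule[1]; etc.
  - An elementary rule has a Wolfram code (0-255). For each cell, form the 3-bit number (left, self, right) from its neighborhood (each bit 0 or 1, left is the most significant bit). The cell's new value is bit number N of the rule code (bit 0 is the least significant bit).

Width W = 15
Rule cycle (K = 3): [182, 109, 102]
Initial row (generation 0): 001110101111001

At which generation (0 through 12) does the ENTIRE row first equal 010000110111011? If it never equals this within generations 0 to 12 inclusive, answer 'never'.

Gen 0: 001110101111001
Gen 1 (rule 182): 010101110110111
Gen 2 (rule 109): 011111011111101
Gen 3 (rule 102): 100001100000111
Gen 4 (rule 182): 110010010001010
Gen 5 (rule 109): 110010010101110
Gen 6 (rule 102): 010110111110010
Gen 7 (rule 182): 111001011101111
Gen 8 (rule 109): 101001110111001
Gen 9 (rule 102): 111010011001011
Gen 10 (rule 182): 010111100111100
Gen 11 (rule 109): 011100100100101
Gen 12 (rule 102): 100101101101111

Answer: never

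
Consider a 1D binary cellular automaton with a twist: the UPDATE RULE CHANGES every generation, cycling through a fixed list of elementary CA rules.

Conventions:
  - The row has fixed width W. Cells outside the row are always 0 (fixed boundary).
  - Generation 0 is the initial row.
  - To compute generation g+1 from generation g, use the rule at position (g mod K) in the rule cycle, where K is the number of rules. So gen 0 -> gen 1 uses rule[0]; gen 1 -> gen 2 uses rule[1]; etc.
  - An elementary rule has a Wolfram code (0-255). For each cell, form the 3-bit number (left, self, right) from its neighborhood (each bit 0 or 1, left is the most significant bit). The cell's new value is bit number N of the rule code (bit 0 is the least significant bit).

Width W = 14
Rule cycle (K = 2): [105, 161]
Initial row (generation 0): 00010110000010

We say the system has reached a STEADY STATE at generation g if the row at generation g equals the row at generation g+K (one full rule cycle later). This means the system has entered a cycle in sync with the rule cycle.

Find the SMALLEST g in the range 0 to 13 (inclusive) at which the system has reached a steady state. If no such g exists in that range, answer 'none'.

Answer: 12

Derivation:
Gen 0: 00010110000010
Gen 1 (rule 105): 11001110111000
Gen 2 (rule 161): 00000101010011
Gen 3 (rule 105): 11110010100011
Gen 4 (rule 161): 01100001001000
Gen 5 (rule 105): 01101100000011
Gen 6 (rule 161): 00010001111000
Gen 7 (rule 105): 11000101001011
Gen 8 (rule 161): 00010010000100
Gen 9 (rule 105): 11000000110001
Gen 10 (rule 161): 00011110000100
Gen 11 (rule 105): 11010010110001
Gen 12 (rule 161): 00100001000100
Gen 13 (rule 105): 10001100010001
Gen 14 (rule 161): 00100001000100
Gen 15 (rule 105): 10001100010001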